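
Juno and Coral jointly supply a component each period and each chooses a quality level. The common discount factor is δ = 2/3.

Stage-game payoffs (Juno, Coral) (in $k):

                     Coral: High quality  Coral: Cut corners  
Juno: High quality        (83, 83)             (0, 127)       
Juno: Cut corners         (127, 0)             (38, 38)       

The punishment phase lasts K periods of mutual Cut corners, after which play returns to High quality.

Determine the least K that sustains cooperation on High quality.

2

No profitable deviation requires (83−38)(δ+…+δ^K) ≥ 127−83, i.e. δ+…+δ^K ≥ 44/45 ≈ 0.9778.
With δ = 2/3, the partial sums are K=1: 0.6667, K=2: 1.1111.
K = 2 is the first length at which the sum reaches 0.9778.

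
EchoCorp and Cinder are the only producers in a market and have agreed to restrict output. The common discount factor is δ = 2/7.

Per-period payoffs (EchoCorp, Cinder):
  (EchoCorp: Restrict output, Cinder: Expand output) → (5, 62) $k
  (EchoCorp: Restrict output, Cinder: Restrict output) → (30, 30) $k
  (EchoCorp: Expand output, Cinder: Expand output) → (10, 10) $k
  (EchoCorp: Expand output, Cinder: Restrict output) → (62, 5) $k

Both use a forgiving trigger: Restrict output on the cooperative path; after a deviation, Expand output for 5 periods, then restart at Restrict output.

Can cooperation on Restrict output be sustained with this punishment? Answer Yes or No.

No

Comparing payoff streams over the 6 periods until play realigns: cooperate → 30(1+δ+…+δ^5); deviate → 62 + 10(δ+…+δ^5).
Cooperation is sustained iff (30−10)(δ+…+δ^5) ≥ 62−30.
δ+…+δ^5 = 2/7·(1−(2/7)^5)/(1−2/7) = 0.3992, and (62−30)/(30−10) = 1.6000.
0.3992 < 1.6000, so cooperation is not sustainable.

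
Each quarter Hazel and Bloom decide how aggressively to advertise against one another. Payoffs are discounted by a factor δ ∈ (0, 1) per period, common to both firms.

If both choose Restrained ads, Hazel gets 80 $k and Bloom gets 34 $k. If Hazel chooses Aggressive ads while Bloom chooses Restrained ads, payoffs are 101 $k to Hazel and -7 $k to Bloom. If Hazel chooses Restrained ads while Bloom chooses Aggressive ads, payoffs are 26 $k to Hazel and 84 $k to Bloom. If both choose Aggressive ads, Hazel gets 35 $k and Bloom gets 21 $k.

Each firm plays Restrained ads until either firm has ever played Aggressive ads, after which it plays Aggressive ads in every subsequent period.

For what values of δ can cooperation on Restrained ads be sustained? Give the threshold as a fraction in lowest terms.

50/63

Hazel's threshold: (101−80)/(101−35) = 7/22.
Bloom's threshold: (84−34)/(84−21) = 50/63.
7/22 < 50/63, so Bloom binds and δ* = 50/63.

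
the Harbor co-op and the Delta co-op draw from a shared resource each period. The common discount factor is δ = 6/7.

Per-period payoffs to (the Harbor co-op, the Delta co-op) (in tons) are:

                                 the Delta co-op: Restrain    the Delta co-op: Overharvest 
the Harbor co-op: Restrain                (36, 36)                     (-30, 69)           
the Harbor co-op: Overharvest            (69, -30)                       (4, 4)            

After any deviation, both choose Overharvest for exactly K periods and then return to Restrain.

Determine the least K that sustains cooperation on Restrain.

No profitable deviation requires (36−4)(δ+…+δ^K) ≥ 69−36, i.e. δ+…+δ^K ≥ 33/32 ≈ 1.0312.
With δ = 6/7, the partial sums are K=1: 0.8571, K=2: 1.5918.
K = 2 is the first length at which the sum reaches 1.0312.

2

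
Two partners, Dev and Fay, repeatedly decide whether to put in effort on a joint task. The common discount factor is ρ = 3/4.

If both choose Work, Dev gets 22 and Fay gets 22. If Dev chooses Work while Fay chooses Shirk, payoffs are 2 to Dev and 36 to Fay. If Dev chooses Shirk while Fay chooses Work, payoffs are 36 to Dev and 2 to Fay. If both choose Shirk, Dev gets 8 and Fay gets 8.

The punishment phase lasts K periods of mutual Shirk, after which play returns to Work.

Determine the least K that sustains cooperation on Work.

IC: ρ(1−ρ^K)/(1−ρ) ≥ (36−22)/(22−8) = 1.
With ρ = 3/4: need 1 − ρ^K ≥ 1·(1−3/4)/(3/4), i.e. ρ^K ≤ 0.6667.
Since (3/4)^1 = 0.7500 and (3/4)^2 = 0.5625, the smallest such K is 2.

2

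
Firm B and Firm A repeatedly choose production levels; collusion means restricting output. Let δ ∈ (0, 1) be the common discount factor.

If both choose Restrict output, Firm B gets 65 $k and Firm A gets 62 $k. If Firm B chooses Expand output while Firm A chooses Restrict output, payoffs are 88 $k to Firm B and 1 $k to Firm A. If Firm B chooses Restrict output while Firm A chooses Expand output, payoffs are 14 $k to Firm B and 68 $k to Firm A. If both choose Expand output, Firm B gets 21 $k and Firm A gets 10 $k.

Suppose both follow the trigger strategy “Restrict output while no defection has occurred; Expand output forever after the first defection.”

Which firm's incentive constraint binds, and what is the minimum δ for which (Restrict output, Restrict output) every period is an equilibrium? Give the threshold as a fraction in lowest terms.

For Firm B: deviation gain 88−65 = 23, per-period punishment loss 65−21 = 44. IC gives δ ≥ 23/67.
For Firm A: gain 6, loss 52 per period, so δ ≥ 6/58 = 3/29.
The tighter constraint is Firm B's, so cooperation needs δ ≥ 23/67.

Firm B; δ ≥ 23/67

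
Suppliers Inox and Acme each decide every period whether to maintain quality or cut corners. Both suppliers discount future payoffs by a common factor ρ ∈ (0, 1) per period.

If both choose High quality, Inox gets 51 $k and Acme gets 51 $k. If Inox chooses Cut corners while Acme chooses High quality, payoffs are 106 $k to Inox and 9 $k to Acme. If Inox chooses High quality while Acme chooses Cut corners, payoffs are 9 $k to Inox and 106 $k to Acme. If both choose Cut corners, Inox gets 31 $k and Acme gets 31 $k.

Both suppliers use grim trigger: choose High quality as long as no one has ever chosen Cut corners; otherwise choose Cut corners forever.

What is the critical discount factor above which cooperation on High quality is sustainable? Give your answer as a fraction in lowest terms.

11/15

Cooperation forever yields 51 each period: 51/(1−ρ).
Deviating yields 106 once, then 31 forever: 106 + 31ρ/(1−ρ).
No profitable deviation requires 51/(1−ρ) ≥ 106 + 31ρ/(1−ρ).
Multiplying by (1−ρ): 51 ≥ 106(1−ρ) + 31ρ = 106 − 75ρ.
So 75ρ ≥ 55, i.e. ρ ≥ 55/75 = 11/15.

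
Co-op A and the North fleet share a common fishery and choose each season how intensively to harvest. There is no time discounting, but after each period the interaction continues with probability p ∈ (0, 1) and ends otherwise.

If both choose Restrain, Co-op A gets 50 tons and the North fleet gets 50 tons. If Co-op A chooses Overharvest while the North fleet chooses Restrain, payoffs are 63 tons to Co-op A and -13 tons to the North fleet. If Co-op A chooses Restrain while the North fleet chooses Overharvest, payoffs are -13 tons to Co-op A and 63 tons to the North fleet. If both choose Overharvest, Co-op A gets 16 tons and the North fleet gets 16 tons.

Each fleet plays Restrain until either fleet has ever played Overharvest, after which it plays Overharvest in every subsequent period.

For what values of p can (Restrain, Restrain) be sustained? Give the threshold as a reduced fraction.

13/47

Expected cooperation value is 50 + p·50 + p²·50 + … = 50/(1−p); deviation gives 63 + p·16/(1−p).
50 ≥ 63(1−p) + 16p ⇒ 47p ≥ 13 ⇒ p ≥ 13/47.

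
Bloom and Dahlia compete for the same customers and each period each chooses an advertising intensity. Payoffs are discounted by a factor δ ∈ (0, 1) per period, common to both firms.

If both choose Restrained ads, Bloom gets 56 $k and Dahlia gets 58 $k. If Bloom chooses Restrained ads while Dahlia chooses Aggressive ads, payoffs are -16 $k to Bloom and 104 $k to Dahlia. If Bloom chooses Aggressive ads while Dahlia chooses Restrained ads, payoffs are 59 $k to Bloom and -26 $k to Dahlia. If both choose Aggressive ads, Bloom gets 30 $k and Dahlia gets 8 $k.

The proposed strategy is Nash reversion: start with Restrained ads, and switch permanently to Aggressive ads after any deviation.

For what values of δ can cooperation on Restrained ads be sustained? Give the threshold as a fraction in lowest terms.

Bloom's threshold: (59−56)/(59−30) = 3/29.
Dahlia's threshold: (104−58)/(104−8) = 23/48.
3/29 < 23/48, so Dahlia binds and δ* = 23/48.

23/48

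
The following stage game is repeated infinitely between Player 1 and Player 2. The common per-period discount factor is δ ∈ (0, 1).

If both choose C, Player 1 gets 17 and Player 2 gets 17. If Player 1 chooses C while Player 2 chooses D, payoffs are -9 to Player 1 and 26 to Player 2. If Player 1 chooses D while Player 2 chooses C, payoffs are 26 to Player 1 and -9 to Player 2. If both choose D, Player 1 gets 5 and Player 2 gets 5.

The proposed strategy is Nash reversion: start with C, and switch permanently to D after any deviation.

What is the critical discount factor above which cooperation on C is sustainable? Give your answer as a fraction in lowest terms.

3/7

Under grim trigger the critical discount factor is (T−C)/(T−P) with T = 26, C = 17, P = 5.
δ* = (26−17)/(26−5) = 9/21 = 3/7.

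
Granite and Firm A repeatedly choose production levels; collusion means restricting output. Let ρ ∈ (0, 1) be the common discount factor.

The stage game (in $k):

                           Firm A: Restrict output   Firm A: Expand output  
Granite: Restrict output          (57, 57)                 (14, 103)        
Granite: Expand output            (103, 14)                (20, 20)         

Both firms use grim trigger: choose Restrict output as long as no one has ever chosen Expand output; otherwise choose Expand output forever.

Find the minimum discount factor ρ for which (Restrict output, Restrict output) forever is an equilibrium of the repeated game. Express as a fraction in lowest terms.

One-period gain from deviating is 103 − 57 = 46. The loss is 57 − 20 = 37 in every subsequent period, with present value 37·ρ/(1−ρ).
Deviation is unprofitable when 37·ρ/(1−ρ) ≥ 46, i.e. ρ/(1−ρ) ≥ 46/37.
Equivalently ρ ≥ 46/(46+37) = 46/83.

46/83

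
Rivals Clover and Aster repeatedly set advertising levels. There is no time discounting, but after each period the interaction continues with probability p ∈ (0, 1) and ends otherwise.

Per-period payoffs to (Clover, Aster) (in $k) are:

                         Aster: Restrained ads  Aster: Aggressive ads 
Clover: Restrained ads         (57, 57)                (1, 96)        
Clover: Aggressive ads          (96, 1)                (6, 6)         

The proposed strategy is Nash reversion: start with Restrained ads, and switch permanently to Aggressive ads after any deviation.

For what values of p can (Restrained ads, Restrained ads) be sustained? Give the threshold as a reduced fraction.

Expected cooperation value is 57 + p·57 + p²·57 + … = 57/(1−p); deviation gives 96 + p·6/(1−p).
57 ≥ 96(1−p) + 6p ⇒ 90p ≥ 39 ⇒ p ≥ 39/90 = 13/30.

13/30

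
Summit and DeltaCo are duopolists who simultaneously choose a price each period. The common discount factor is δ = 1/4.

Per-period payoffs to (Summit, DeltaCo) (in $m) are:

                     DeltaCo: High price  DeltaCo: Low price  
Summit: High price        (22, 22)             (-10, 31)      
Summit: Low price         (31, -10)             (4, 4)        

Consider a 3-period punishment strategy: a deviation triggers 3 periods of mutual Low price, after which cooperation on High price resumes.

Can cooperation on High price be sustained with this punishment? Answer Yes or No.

No

Comparing payoff streams over the 4 periods until play realigns: cooperate → 22(1+δ+…+δ^3); deviate → 31 + 4(δ+…+δ^3).
Cooperation is sustained iff (22−4)(δ+…+δ^3) ≥ 31−22.
δ+…+δ^3 = 1/4·(1−(1/4)^3)/(1−1/4) = 0.3281, and (31−22)/(22−4) = 0.5000.
0.3281 < 0.5000, so cooperation is not sustainable.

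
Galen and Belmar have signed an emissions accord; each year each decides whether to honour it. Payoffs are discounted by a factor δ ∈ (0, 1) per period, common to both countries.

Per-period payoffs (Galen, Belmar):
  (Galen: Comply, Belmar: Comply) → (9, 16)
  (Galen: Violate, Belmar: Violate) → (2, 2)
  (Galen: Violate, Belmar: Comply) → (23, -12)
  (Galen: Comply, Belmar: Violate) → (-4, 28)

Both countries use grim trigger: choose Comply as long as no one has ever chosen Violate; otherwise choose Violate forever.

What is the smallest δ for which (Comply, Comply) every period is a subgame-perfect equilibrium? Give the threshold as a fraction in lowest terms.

2/3

Galen: cooperation gives 9 each period; deviation gives 23 once then 2 forever.
  9/(1−δ) ≥ 23 + 2δ/(1−δ) ⇒ δ ≥ 14/21 = 2/3.
Belmar: cooperation gives 16 each period; deviation gives 28 once then 2 forever.
  δ ≥ 12/26 = 6/13.
Both must hold, so the binding constraint is Galen's: δ ≥ 2/3.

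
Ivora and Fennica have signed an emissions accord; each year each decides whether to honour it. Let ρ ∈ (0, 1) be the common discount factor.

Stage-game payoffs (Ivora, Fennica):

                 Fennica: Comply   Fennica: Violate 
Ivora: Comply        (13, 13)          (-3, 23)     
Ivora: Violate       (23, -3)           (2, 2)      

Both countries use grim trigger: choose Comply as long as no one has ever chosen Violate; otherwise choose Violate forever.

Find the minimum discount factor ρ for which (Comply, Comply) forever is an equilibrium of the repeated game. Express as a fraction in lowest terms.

Under grim trigger the critical discount factor is (T−C)/(T−P) with T = 23, C = 13, P = 2.
ρ* = (23−13)/(23−2) = 10/21.

10/21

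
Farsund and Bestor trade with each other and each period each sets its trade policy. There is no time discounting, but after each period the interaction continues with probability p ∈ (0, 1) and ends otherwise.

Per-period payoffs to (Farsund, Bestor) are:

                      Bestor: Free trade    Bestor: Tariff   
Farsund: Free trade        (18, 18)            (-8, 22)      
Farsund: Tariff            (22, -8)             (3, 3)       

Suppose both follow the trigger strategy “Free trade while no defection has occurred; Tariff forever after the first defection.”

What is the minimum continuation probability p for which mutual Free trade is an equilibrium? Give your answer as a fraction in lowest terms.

With no time discounting, the continuation probability p plays the role of the discount factor.
Grim-trigger IC: 18/(1−p) ≥ 22 + 3p/(1−p) ⇒ p ≥ (22−18)/(22−3) = 4/19.

4/19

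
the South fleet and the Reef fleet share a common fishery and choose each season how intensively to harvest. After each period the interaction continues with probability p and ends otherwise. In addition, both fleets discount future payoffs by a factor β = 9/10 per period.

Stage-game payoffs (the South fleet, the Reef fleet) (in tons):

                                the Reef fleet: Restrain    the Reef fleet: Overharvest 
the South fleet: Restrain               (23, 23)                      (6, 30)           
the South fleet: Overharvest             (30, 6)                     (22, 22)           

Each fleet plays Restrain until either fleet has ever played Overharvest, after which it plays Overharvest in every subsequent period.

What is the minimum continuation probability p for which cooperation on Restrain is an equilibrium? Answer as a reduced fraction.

Expected continuation weight on next period's payoff is β·p = 9/10·p, which plays the role of the discount factor.
Cooperation requires 9/10·p ≥ (30−23)/(30−22) = 7/8, hence p ≥ 35/36.

35/36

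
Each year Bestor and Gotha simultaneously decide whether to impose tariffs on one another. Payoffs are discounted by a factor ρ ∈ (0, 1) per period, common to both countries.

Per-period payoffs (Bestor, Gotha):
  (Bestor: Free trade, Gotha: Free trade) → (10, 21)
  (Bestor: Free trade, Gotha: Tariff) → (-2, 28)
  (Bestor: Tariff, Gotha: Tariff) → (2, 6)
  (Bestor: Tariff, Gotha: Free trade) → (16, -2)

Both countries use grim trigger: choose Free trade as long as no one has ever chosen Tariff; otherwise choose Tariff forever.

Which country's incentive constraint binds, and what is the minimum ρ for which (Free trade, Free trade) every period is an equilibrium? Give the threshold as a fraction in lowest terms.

Bestor's threshold: (16−10)/(16−2) = 3/7.
Gotha's threshold: (28−21)/(28−6) = 7/22.
3/7 > 7/22, so Bestor binds and ρ* = 3/7.

Bestor; ρ ≥ 3/7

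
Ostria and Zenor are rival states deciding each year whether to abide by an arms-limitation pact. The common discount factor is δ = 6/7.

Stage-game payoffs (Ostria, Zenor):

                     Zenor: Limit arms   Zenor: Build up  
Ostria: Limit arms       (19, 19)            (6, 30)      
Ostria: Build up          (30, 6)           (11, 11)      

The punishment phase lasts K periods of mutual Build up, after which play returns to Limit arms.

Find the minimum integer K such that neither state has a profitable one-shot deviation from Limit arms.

2

No profitable deviation requires (19−11)(δ+…+δ^K) ≥ 30−19, i.e. δ+…+δ^K ≥ 11/8 ≈ 1.3750.
With δ = 6/7, the partial sums are K=1: 0.8571, K=2: 1.5918.
K = 2 is the first length at which the sum reaches 1.3750.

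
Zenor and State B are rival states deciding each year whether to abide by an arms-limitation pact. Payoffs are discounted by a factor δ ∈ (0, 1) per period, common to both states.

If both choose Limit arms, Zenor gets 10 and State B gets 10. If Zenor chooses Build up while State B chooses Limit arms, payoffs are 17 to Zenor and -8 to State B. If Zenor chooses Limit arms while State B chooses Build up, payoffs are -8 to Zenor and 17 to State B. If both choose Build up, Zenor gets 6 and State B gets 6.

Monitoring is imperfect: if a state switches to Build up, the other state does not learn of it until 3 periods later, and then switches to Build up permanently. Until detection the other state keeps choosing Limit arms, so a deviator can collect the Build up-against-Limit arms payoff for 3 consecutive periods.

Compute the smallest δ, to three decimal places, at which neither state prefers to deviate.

0.860

Deviating for the 3 undetected periods gains 17−10 = 7 per period over cooperation, then loses 10−6 = 4 per period forever once punishment starts.
Gain: 7(1 + δ + … + δ^2); loss: 4·δ^3/(1−δ).
No profitable deviation ⇔ 7(1−δ^3) ≤ 4·δ^3, i.e. δ^3 ≥ 7/(7+4) = 7/11.
Hence δ ≥ (7/11)^(1/3) ≈ 0.860.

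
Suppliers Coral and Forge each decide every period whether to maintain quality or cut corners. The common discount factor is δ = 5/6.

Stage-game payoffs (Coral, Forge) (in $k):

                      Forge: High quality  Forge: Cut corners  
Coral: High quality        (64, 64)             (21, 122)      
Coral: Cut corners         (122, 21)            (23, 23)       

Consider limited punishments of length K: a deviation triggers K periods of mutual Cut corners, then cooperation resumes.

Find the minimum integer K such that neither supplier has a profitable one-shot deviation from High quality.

2

IC: δ(1−δ^K)/(1−δ) ≥ (122−64)/(64−23) = 58/41.
With δ = 5/6: need 1 − δ^K ≥ 58/41·(1−5/6)/(5/6), i.e. δ^K ≤ 0.7171.
Since (5/6)^1 = 0.8333 and (5/6)^2 = 0.6944, the smallest such K is 2.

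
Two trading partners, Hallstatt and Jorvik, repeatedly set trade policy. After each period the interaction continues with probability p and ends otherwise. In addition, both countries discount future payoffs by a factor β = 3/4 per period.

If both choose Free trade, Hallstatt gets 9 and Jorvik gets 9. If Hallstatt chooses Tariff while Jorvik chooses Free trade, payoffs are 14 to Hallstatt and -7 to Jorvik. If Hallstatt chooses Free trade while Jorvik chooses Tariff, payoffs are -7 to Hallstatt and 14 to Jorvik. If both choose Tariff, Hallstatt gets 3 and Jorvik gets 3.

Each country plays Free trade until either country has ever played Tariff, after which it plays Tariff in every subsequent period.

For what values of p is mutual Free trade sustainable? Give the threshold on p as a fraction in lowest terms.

Expected continuation weight on next period's payoff is β·p = 3/4·p, which plays the role of the discount factor.
Cooperation requires 3/4·p ≥ (14−9)/(14−3) = 5/11, hence p ≥ 20/33.

20/33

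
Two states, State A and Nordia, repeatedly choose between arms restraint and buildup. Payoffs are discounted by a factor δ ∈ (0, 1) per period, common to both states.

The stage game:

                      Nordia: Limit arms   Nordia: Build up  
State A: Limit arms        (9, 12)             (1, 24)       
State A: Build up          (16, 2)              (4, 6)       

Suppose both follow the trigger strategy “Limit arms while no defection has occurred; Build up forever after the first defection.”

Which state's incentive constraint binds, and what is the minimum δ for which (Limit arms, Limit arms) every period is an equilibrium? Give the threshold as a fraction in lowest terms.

Nordia; δ ≥ 2/3

State A's threshold: (16−9)/(16−4) = 7/12.
Nordia's threshold: (24−12)/(24−6) = 2/3.
7/12 < 2/3, so Nordia binds and δ* = 2/3.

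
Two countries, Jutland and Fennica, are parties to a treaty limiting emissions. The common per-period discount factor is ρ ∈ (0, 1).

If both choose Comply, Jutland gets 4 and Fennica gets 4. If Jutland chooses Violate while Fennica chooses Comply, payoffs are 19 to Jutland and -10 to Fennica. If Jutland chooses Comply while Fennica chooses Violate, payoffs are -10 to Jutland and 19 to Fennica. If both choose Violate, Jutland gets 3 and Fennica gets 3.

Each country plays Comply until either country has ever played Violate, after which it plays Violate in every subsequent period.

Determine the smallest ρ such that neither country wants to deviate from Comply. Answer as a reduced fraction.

15/16

Under grim trigger the critical discount factor is (T−C)/(T−P) with T = 19, C = 4, P = 3.
ρ* = (19−4)/(19−3) = 15/16.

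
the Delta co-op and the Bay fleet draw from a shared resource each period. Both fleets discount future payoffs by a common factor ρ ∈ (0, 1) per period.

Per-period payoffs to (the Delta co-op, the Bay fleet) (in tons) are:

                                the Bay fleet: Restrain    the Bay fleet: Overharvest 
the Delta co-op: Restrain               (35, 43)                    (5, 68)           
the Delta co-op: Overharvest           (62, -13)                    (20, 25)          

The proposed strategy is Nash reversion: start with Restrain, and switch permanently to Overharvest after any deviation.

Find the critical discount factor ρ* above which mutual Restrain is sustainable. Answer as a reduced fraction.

the Delta co-op: cooperation gives 35 each period; deviation gives 62 once then 20 forever.
  35/(1−ρ) ≥ 62 + 20ρ/(1−ρ) ⇒ ρ ≥ 27/42 = 9/14.
the Bay fleet: cooperation gives 43 each period; deviation gives 68 once then 25 forever.
  ρ ≥ 25/43.
Both must hold, so the binding constraint is the Delta co-op's: ρ ≥ 9/14.

9/14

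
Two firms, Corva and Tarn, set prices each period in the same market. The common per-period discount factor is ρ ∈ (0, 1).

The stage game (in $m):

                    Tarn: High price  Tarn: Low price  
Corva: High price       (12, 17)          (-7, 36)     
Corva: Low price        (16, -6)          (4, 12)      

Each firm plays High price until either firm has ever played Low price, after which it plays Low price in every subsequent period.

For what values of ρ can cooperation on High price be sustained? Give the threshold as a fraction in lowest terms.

19/24

Corva's threshold: (16−12)/(16−4) = 1/3.
Tarn's threshold: (36−17)/(36−12) = 19/24.
1/3 < 19/24, so Tarn binds and ρ* = 19/24.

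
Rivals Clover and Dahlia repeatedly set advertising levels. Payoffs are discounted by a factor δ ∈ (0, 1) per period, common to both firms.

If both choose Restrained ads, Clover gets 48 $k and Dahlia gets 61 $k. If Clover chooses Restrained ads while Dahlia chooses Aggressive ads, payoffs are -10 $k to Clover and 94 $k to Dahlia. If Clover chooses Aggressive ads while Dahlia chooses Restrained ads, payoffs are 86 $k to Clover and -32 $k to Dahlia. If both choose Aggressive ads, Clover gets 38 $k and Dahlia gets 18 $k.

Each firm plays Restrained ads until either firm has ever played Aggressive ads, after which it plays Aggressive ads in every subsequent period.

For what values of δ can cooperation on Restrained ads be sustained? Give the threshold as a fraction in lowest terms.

19/24

For Clover: deviation gain 86−48 = 38, per-period punishment loss 48−38 = 10. IC gives δ ≥ 38/48 = 19/24.
For Dahlia: gain 33, loss 43 per period, so δ ≥ 33/76.
The tighter constraint is Clover's, so cooperation needs δ ≥ 19/24.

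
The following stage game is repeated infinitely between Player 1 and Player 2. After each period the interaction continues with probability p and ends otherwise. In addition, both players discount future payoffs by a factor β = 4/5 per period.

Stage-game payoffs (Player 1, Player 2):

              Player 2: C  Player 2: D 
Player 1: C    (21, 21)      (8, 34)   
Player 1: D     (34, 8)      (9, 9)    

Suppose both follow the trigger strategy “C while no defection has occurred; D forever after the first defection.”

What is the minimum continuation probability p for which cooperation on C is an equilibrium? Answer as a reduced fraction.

With continuation probability p and discount β, the effective per-period discount factor is βp.
Grim-trigger IC: βp ≥ (34−21)/(34−9) = 13/25.
So p ≥ (13/25)/(4/5) = 13/20.

13/20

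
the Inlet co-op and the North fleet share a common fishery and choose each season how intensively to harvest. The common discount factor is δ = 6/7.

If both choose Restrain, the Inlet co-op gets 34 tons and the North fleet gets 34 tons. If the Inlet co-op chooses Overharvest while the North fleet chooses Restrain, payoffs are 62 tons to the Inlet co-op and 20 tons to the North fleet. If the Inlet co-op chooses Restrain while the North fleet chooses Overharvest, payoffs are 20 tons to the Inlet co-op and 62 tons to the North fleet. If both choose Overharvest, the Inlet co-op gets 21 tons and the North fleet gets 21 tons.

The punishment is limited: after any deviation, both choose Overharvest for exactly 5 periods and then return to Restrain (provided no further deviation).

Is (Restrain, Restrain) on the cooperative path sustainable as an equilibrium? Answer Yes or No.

A one-shot deviation gives 62 now, then 21 for 5 periods, then back to 34.
Gain from deviating: (62−34) today; loss: (34−21) in each of the next 5 periods.
No-deviation condition: (34−21)(δ+…+δ^5) ≥ 62−34, i.e. δ+…+δ^5 ≥ 28/13.
At δ = 6/7: δ+…+δ^5 = 3.2240 ≥ 2.1538.
So cooperation is sustainable.

Yes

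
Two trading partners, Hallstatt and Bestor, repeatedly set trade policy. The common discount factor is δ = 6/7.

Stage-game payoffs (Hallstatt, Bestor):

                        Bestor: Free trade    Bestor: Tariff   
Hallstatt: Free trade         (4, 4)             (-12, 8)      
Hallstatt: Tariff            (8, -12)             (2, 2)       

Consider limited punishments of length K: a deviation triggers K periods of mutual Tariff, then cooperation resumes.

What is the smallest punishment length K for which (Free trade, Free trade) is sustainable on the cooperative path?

No profitable deviation requires (4−2)(δ+…+δ^K) ≥ 8−4, i.e. δ+…+δ^K ≥ 2 ≈ 2.0000.
With δ = 6/7, the partial sums are K=1: 0.8571, K=2: 1.5918, K=3: 2.2216.
K = 3 is the first length at which the sum reaches 2.0000.

3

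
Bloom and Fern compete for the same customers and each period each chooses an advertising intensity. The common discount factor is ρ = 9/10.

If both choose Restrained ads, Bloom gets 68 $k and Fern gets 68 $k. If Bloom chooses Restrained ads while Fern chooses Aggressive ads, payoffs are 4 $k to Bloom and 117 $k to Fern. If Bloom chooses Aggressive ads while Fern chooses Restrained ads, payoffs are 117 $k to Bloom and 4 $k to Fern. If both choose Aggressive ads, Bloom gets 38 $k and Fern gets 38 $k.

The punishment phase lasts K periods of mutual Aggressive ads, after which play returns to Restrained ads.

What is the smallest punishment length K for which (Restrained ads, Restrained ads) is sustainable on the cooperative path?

Need Σ_{k=1}^{K} ρ^k ≥ (117−68)/(68−38) = 1.6333 at ρ = 9/10.
At K = 1 the sum is 0.9000 < 1.6333; at K = 2 it is 1.7100 ≥ 1.6333.
So the minimum punishment length is K = 2.

2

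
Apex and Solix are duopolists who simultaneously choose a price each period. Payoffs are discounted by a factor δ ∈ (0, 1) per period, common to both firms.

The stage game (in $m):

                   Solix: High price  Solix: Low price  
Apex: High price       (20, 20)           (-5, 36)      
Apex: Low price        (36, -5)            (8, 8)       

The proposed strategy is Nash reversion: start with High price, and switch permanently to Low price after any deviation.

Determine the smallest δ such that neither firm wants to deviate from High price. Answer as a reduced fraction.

4/7

One-period gain from deviating is 36 − 20 = 16. The loss is 20 − 8 = 12 in every subsequent period, with present value 12·δ/(1−δ).
Deviation is unprofitable when 12·δ/(1−δ) ≥ 16, i.e. δ/(1−δ) ≥ 4/3.
Equivalently δ ≥ 16/(16+12) = 4/7.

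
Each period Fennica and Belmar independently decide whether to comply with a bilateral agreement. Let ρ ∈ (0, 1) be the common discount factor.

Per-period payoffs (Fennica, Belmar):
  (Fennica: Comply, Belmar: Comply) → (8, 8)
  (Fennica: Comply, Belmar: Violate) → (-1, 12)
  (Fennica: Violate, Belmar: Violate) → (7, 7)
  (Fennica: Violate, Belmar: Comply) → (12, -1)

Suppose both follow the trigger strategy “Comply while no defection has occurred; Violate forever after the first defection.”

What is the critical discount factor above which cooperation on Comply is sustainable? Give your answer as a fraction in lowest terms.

4/5

8/(1−ρ) ≥ 12 + 7ρ/(1−ρ)
8 ≥ 12 − 5ρ
ρ ≥ 4/5.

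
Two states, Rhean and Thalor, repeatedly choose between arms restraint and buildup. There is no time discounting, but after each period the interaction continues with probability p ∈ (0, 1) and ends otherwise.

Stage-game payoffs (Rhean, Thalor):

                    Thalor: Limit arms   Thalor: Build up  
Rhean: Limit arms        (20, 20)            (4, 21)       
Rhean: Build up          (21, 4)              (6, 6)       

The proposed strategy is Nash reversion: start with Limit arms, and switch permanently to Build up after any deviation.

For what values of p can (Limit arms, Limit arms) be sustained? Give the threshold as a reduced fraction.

With no time discounting, the continuation probability p plays the role of the discount factor.
Grim-trigger IC: 20/(1−p) ≥ 21 + 6p/(1−p) ⇒ p ≥ (21−20)/(21−6) = 1/15.

1/15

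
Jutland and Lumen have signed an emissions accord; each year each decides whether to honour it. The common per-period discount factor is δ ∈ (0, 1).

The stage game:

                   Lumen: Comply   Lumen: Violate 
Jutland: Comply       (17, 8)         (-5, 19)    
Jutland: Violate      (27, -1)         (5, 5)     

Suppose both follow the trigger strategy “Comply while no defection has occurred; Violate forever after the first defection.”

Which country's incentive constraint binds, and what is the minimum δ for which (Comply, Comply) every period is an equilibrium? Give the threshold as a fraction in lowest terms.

Lumen; δ ≥ 11/14

For Jutland: deviation gain 27−17 = 10, per-period punishment loss 17−5 = 12. IC gives δ ≥ 10/22 = 5/11.
For Lumen: gain 11, loss 3 per period, so δ ≥ 11/14.
The tighter constraint is Lumen's, so cooperation needs δ ≥ 11/14.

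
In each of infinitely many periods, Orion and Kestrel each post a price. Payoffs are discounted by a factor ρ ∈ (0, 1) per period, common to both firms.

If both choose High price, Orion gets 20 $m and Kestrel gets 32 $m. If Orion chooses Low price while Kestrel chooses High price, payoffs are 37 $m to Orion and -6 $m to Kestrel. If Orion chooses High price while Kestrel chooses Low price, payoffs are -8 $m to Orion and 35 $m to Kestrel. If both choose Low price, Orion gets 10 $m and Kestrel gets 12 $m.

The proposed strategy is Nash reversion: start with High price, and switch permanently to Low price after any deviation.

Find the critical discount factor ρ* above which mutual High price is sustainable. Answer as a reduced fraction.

17/27

For Orion: deviation gain 37−20 = 17, per-period punishment loss 20−10 = 10. IC gives ρ ≥ 17/27.
For Kestrel: gain 3, loss 20 per period, so ρ ≥ 3/23.
The tighter constraint is Orion's, so cooperation needs ρ ≥ 17/27.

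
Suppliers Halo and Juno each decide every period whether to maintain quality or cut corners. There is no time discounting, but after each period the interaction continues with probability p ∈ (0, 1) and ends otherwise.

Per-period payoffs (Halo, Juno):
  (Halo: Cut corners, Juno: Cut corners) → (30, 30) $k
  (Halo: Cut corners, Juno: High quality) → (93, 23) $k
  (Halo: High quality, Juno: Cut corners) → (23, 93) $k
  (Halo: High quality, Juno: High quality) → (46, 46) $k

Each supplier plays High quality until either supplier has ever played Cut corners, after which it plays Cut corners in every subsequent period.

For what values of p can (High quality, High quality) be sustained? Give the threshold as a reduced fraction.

47/63

Expected cooperation value is 46 + p·46 + p²·46 + … = 46/(1−p); deviation gives 93 + p·30/(1−p).
46 ≥ 93(1−p) + 30p ⇒ 63p ≥ 47 ⇒ p ≥ 47/63.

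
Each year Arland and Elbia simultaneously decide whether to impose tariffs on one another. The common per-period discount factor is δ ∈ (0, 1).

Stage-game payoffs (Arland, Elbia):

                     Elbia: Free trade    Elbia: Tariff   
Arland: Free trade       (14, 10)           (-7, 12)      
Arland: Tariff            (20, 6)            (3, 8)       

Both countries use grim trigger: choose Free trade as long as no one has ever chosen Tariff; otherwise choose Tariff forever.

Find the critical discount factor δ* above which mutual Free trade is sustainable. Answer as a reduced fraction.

Arland's threshold: (20−14)/(20−3) = 6/17.
Elbia's threshold: (12−10)/(12−8) = 1/2.
6/17 < 1/2, so Elbia binds and δ* = 1/2.

1/2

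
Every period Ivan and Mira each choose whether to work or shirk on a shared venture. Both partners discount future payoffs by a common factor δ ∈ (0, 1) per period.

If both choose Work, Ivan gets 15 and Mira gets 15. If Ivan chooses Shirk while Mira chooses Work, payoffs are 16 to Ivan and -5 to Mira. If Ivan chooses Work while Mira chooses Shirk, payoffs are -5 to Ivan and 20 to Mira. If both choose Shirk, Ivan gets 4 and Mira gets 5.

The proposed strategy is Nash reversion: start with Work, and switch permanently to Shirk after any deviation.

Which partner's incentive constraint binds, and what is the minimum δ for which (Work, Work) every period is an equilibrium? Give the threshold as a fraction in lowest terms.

Mira; δ ≥ 1/3

Ivan's threshold: (16−15)/(16−4) = 1/12.
Mira's threshold: (20−15)/(20−5) = 1/3.
1/12 < 1/3, so Mira binds and δ* = 1/3.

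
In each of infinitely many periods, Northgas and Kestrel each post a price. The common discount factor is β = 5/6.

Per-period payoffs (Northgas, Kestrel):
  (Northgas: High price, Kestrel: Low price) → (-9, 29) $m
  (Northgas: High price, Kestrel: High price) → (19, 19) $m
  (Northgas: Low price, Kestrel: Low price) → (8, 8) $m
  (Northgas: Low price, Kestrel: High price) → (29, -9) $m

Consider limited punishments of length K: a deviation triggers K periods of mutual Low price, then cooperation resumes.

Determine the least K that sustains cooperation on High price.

No profitable deviation requires (19−8)(β+…+β^K) ≥ 29−19, i.e. β+…+β^K ≥ 10/11 ≈ 0.9091.
With β = 5/6, the partial sums are K=1: 0.8333, K=2: 1.5278.
K = 2 is the first length at which the sum reaches 0.9091.

2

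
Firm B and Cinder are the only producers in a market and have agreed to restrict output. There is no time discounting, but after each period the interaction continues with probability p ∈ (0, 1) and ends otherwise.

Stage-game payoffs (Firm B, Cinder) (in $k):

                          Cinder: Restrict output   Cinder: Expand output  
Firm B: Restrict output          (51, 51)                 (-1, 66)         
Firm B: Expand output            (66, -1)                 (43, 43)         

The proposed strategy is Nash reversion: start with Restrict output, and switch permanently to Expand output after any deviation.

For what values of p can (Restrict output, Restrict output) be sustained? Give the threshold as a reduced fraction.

With no time discounting, the continuation probability p plays the role of the discount factor.
Grim-trigger IC: 51/(1−p) ≥ 66 + 43p/(1−p) ⇒ p ≥ (66−51)/(66−43) = 15/23.

15/23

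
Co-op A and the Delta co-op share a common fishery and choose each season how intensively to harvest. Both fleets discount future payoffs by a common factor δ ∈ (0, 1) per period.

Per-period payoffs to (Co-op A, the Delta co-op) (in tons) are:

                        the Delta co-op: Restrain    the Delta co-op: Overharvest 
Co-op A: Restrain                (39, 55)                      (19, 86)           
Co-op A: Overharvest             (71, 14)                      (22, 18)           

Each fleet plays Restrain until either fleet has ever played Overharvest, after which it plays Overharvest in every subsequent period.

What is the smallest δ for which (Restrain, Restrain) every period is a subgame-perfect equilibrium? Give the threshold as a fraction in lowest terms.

32/49

For Co-op A: deviation gain 71−39 = 32, per-period punishment loss 39−22 = 17. IC gives δ ≥ 32/49.
For the Delta co-op: gain 31, loss 37 per period, so δ ≥ 31/68.
The tighter constraint is Co-op A's, so cooperation needs δ ≥ 32/49.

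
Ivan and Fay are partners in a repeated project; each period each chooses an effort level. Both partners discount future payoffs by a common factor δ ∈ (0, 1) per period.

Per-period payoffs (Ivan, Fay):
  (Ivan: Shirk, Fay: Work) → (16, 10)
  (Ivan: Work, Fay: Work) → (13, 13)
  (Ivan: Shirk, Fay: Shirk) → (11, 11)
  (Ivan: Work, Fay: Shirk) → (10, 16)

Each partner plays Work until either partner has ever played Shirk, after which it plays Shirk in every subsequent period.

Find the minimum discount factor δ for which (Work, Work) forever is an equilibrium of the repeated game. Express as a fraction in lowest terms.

13/(1−δ) ≥ 16 + 11δ/(1−δ)
13 ≥ 16 − 5δ
δ ≥ 3/5.

3/5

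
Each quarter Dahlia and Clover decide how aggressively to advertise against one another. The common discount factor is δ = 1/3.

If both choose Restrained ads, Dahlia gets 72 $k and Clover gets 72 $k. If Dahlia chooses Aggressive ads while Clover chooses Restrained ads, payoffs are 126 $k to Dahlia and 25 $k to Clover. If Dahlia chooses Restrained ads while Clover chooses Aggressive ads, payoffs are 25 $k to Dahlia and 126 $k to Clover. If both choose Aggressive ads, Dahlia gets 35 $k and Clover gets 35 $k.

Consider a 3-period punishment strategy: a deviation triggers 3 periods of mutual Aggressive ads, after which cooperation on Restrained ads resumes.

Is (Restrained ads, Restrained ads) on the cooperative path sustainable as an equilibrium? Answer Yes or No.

No

IC: δ+…+δ^3 ≥ (126−72)/(72−35) = 54/37.
At δ = 1/3: partial sum = 0.4815 < 1.4595. Cooperation not sustainable.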